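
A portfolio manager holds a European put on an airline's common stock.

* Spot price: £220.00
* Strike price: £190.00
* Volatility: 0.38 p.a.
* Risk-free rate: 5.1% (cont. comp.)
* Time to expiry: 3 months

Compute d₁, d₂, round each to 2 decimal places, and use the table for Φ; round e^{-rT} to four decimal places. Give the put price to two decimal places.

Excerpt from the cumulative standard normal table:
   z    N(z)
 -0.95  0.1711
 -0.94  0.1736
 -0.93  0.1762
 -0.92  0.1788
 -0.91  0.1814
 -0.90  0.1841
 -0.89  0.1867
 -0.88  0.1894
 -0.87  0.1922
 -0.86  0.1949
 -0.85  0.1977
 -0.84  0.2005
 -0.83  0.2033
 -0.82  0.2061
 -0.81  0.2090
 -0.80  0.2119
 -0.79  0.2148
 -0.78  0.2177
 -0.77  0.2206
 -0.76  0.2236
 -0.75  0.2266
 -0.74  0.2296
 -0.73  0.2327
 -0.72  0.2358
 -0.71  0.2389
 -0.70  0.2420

T = 0.25;  σ√T = 0.1900
d₁ = [ln(220/190) + (0.051 + 0.38²/2)·0.25] / 0.1900 = [0.1466 + 0.0308] / 0.1900 = 0.9337 ≈ 0.93
d₂ = d₁ − σ√T = 0.9337 − 0.1900 = 0.7437 ≈ 0.74
e^(−rT) = e^(−0.051·0.25) = 0.9873
N(−d₂) = N(-0.74) = 0.2296;  N(−d₁) = N(-0.93) = 0.1762
P = 190·0.9873·0.2296 − 220·0.1762 = 43.0700 − 38.7640 = 4.3060

£4.31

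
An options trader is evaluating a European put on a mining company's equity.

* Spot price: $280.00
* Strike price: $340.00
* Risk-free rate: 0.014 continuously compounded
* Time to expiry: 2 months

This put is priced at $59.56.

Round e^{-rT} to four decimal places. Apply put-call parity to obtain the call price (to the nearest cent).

e^(−rT) = e^(−0.014·0.1667) = 0.9977
Put-call parity: C − P = S − K·e^(−rT) = 280 − 340·0.9977 = 280 − 339.2180 = -59.2180
C = P + (C − P) = 59.56 + (-59.2180) = 0.3420

$0.34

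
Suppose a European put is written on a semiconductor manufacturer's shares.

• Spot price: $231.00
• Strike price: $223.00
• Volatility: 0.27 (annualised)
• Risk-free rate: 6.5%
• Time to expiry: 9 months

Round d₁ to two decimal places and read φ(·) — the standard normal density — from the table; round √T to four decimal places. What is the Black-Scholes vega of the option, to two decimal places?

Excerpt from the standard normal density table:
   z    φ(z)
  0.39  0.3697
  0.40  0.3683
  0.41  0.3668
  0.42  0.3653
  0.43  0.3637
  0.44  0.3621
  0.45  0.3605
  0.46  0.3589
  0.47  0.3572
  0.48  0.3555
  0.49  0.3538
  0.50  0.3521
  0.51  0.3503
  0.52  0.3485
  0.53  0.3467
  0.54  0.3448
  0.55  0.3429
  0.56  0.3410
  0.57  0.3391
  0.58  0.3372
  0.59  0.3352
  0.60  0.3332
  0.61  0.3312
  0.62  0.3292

σ√T = 0.27·√0.75 = 0.2338
ln(S/K) + (r + σ²/2)T = ln(231/223) + (0.065 + 0.27²/2)·0.75 = 0.0352 + 0.0761 = 0.1113
d₁ = 0.1113 / 0.2338 = 0.4761 which rounds to 0.48
√T = √0.75 = 0.8660
φ(d₁) = φ(0.48) = 0.3555
vega = S·φ(d₁)·√T = 231·0.3555·0.8660 = 71.1164

71.12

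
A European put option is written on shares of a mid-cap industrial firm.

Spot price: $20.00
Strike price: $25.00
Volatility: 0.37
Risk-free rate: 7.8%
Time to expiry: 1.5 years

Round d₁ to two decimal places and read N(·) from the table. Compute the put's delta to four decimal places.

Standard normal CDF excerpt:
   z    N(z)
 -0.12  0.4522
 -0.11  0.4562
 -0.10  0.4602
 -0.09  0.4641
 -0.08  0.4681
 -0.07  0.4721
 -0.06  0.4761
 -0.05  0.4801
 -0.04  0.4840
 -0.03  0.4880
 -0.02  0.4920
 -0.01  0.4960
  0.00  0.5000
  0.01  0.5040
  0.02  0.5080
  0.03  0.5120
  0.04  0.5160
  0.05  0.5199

-0.5040

σ√T = 0.37 × 1.2247 = 0.4532
d₁ = [ln(20/25) + (0.078 + ½·0.37²)·1.5] / (σ√T) = (-0.2231 + 0.2197) / 0.4532 = -0.0077 ≈ -0.01
N(d₁) = N(-0.01) = 0.4960
Δ_put = N(d₁) − 1 = 0.4960 − 1 = -0.5040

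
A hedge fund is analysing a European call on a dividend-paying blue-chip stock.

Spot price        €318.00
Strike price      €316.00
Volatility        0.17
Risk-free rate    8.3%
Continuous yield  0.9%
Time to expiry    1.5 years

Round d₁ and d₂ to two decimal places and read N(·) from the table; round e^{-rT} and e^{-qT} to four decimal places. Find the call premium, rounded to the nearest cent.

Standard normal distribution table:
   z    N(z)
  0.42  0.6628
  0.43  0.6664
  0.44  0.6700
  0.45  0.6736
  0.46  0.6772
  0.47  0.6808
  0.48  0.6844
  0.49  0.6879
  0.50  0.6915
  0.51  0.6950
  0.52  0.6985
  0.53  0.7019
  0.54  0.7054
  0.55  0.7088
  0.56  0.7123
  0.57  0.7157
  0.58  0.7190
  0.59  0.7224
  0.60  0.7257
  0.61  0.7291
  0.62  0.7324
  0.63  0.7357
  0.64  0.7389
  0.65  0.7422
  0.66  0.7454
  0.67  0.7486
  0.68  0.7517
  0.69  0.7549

σ√T = 0.17 × 1.2247 = 0.2082
d₁ = [ln(318/316) + (0.083 − 0.009 + 0.17²/2)·1.5] / 0.2082 = [0.0063 + 0.1327] / 0.2082 = 0.6675 which rounds to 0.67
d₂ = d₁ − σ√T = 0.6675 − 0.2082 = 0.4593 which rounds to 0.46
exp(−qT) = exp(−0.009·1.5) = 0.9866;  exp(−rT) = exp(−0.083·1.5) = 0.8829
N(d₁) = N(0.67) = 0.7486;  N(d₂) = N(0.46) = 0.6772
C = 318·0.9866·0.7486 − 316·0.8829·0.6772 = 234.8649 − 188.9364 = 45.9285

€45.93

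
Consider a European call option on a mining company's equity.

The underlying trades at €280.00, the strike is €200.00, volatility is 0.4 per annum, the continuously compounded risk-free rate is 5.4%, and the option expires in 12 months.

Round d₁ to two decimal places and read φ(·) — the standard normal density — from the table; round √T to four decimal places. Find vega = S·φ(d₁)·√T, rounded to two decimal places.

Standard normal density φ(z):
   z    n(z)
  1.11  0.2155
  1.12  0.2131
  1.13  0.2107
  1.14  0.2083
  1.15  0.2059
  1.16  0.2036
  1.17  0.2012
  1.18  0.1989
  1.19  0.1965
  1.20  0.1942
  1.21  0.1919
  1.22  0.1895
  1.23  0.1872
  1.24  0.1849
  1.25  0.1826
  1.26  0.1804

T = 1;  σ√T = 0.4000
d₁ = [ln(280/200) + (0.054 + 0.4²/2)·1] / 0.4000 = [0.3365 + 0.1340] / 0.4000 = 1.1762 which rounds to 1.18
√T = √1 = 1.0000
φ(d₁) = φ(1.18) = 0.1989
vega = S·φ(d₁)·√T = 280·0.1989·1.0000 = 55.6920

55.69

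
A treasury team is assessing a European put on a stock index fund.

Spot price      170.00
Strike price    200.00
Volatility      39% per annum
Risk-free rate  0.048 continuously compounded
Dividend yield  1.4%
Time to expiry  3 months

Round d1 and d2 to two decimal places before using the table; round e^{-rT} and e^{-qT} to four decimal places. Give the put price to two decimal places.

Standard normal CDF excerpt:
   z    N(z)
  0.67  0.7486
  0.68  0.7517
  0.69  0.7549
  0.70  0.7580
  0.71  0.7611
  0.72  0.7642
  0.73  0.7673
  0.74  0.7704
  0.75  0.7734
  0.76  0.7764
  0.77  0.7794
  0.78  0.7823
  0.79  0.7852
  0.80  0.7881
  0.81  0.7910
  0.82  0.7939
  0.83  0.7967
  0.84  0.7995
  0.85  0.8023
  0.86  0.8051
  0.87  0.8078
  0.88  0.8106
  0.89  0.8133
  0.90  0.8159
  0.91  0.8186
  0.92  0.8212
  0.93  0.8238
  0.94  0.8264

32.84

σ√T = 0.39 × 0.5000 = 0.1950
ln(S/K) + (r − q + σ²/2)T = ln(170/200) + (0.048 − 0.014 + 0.39²/2)·0.25 = -0.1625 + 0.0275 = -0.1350
d₁ = -0.1350 / 0.1950 = -0.6923 ⇒ -0.69
d₂ = d₁ − σ√T = -0.6923 − 0.1950 = -0.8873 ⇒ -0.89
exp(−qT) = exp(−0.014·0.25) = 0.9965;  exp(−rT) = exp(−0.048·0.25) = 0.9881
N(−d₂) = N(0.89) = 0.8133;  N(−d₁) = N(0.69) = 0.7549
P = 200·0.9881·0.8133 − 170·0.9965·0.7549 = 160.7243 − 127.8838 = 32.8405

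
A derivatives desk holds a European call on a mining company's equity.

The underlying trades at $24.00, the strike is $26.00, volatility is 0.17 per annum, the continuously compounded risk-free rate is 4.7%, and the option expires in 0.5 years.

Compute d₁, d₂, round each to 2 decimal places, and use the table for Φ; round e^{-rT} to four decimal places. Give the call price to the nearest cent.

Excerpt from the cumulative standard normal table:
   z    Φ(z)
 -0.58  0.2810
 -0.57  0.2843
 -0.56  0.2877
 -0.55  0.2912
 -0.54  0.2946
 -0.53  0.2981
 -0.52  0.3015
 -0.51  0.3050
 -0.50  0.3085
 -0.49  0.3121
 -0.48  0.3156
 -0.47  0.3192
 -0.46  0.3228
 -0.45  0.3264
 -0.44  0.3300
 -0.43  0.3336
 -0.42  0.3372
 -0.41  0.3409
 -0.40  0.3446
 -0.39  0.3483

$0.61

σ√T = 0.17·√0.5 = 0.1202
d₁ = [ln(24/26) + (0.047 + ½·0.17²)·0.5] / (σ√T) = (-0.0800 + 0.0307) / 0.1202 = -0.4103 → -0.41
d₂ = -0.4103 − 0.1202 = -0.5305 → -0.53
e^(−rT) = e^(−0.047·0.5) = 0.9768
N(d₁) = N(-0.41) = 0.3409;  N(d₂) = N(-0.53) = 0.2981
C = 24·0.3409 − 26·0.9768·0.2981 = 8.1816 − 7.5708 = 0.6108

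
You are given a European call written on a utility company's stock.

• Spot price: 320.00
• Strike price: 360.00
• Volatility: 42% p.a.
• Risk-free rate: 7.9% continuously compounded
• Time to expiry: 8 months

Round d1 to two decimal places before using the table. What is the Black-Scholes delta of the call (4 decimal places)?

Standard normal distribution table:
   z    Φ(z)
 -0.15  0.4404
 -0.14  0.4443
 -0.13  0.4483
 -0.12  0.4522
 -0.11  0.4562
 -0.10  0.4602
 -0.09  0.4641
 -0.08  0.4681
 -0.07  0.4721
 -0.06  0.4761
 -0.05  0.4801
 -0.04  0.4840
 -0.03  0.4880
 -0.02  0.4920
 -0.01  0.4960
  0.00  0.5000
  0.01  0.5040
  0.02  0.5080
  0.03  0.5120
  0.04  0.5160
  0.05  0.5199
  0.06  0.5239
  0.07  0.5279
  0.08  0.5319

0.4920

T = 0.6667;  σ√T = 0.3429
d₁ = [ln(320/360) + (0.079 + ½·0.42²)·0.6667] / (σ√T) = (-0.1178 + 0.1115) / 0.3429 = -0.0184 ≈ -0.02
N(d₁) = N(-0.02) = 0.4920
Δ_call = N(d₁) = 0.4920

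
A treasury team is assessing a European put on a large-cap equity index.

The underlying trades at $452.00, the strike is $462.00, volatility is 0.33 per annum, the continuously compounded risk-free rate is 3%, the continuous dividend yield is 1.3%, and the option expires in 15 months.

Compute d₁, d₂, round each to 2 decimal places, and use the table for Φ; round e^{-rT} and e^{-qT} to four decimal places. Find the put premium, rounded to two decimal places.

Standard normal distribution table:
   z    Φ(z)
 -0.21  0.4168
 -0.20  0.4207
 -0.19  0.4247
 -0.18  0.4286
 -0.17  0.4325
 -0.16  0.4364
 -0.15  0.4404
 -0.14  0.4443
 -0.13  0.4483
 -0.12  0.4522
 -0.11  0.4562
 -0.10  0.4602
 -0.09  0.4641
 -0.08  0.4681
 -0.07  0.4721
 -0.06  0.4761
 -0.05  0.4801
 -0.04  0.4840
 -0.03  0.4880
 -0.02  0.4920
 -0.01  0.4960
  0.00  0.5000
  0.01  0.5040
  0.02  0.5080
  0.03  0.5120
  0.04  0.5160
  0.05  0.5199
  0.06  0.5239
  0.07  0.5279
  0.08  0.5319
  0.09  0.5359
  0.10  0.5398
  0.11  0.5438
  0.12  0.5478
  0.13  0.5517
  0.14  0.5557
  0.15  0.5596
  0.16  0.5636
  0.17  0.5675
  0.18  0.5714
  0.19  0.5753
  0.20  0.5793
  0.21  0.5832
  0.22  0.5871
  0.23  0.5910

$65.40

T = 1.25;  σ√T = 0.3690
d₁ = [ln(452/462) + (0.03 − 0.013 + 0.33²/2)·1.25] / 0.3690 = [-0.0219 + 0.0893] / 0.3690 = 0.1828 ⇒ 0.18
d₂ = d₁ − σ√T = 0.1828 − 0.3690 = -0.1862 ⇒ -0.19
e^(−qT) = e^(−0.013·1.25) = 0.9839;  e^(−rT) = e^(−0.03·1.25) = 0.9632
N(−d₂) = N(0.19) = 0.5753;  N(−d₁) = N(-0.18) = 0.4286
P = 462·0.9632·0.5753 − 452·0.9839·0.4286 = 256.0076 − 190.6082 = 65.3994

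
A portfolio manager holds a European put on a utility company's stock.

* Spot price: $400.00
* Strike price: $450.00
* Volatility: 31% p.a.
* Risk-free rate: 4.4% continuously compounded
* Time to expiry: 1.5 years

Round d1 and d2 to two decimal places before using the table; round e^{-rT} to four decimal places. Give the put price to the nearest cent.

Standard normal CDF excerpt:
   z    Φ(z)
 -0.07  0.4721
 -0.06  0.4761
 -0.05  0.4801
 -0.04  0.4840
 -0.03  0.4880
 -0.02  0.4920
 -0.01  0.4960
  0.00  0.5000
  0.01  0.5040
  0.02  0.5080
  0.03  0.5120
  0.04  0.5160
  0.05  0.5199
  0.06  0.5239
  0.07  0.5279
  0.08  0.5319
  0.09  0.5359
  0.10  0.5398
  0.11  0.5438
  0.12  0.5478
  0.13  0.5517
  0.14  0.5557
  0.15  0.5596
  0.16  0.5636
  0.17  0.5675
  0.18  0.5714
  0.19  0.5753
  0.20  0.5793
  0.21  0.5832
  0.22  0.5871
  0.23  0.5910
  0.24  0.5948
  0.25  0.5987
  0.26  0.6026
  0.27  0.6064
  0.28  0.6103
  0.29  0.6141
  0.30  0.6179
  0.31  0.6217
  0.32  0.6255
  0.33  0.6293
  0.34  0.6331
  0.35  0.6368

$73.05

σ√T = 0.31·√1.5 = 0.3797
d₁ = [ln(400/450) + (0.044 + 0.31²/2)·1.5] / 0.3797 = [-0.1178 + 0.1381] / 0.3797 = 0.0534 → 0.05
d₂ = d₁ − σ√T = 0.0534 − 0.3797 = -0.3262 → -0.33
exp(−rT) = exp(−0.044·1.5) = 0.9361
N(−d₂) = N(0.33) = 0.6293;  N(−d₁) = N(-0.05) = 0.4801
P = 450·0.9361·0.6293 − 400·0.4801 = 265.0895 − 192.0400 = 73.0495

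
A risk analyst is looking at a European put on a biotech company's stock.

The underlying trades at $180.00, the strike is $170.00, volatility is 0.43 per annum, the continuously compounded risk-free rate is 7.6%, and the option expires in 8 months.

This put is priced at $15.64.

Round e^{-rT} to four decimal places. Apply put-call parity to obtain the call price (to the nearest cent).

exp(−rT) = exp(−0.076·0.6667) = 0.9506
Put-call parity: C − P = S − K·e^(−rT) = 180 − 170·0.9506 = 180 − 161.6020 = 18.3980
C = P + (C − P) = 15.64 + (18.3980) = 34.0380

$34.04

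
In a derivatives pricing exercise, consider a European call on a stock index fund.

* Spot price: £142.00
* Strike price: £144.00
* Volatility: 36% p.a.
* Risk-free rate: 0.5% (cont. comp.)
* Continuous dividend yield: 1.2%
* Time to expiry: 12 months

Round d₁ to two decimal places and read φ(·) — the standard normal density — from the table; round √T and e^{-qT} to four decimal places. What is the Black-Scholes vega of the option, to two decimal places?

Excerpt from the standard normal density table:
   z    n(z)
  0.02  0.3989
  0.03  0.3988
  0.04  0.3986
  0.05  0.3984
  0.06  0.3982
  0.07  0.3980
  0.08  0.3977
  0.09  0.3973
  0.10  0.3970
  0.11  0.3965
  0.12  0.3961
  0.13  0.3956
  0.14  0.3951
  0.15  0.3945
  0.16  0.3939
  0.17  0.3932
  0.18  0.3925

σ√T = 0.36·√1 = 0.3600
d₁ = [ln(142/144) + (0.005 − 0.012 + ½·0.36²)·1] / (σ√T) = (-0.0140 + 0.0578) / 0.3600 = 0.1217 ≈ 0.12
√T = √1 = 1.0000
φ(d₁) = φ(0.12) = 0.3961
e^(−qT) = e^(−0.012·1) = 0.9881
vega = S·e^(−qT)·φ(d₁)·√T = 142·0.9881·0.3961·1.0000 = 55.5769

55.58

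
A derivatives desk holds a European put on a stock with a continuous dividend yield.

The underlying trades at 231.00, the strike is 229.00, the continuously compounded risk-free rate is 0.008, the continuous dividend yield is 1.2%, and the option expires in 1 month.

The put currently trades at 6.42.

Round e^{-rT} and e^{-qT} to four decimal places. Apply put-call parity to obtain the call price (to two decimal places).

8.35

exp(−qT) = exp(−0.012·0.08333) = 0.9990;  exp(−rT) = exp(−0.008·0.08333) = 0.9993
Put-call parity: C − P = S·e^(−qT) − K·e^(−rT) = 231·0.9990 − 229·0.9993 = 230.7690 − 228.8397 = 1.9293
C = P + (C − P) = 6.42 + (1.9293) = 8.3493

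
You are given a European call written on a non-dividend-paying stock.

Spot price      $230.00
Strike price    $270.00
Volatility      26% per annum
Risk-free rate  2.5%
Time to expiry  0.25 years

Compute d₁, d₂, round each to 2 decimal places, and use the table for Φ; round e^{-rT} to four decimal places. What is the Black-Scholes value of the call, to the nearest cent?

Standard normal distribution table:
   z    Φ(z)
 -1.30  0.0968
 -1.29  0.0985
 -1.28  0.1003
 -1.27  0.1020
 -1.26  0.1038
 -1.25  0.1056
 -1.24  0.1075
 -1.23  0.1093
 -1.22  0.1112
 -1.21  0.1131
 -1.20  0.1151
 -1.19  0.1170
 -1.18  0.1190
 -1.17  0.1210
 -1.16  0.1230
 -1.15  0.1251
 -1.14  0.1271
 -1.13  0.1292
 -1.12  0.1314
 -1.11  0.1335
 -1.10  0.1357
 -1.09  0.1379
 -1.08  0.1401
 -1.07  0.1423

σ√T = 0.26·√0.25 = 0.1300
d₁ = [ln(230/270) + (0.025 + 0.26²/2)·0.25] / 0.1300 = [-0.1603 + 0.0147] / 0.1300 = -1.1203 which rounds to -1.12
d₂ = d₁ − σ√T = -1.1203 − 0.1300 = -1.2503 which rounds to -1.25
exp(−rT) = exp(−0.025·0.25) = 0.9938
N(d₁) = N(-1.12) = 0.1314;  N(d₂) = N(-1.25) = 0.1056
C = 230·0.1314 − 270·0.9938·0.1056 = 30.2220 − 28.3352 = 1.8868

$1.89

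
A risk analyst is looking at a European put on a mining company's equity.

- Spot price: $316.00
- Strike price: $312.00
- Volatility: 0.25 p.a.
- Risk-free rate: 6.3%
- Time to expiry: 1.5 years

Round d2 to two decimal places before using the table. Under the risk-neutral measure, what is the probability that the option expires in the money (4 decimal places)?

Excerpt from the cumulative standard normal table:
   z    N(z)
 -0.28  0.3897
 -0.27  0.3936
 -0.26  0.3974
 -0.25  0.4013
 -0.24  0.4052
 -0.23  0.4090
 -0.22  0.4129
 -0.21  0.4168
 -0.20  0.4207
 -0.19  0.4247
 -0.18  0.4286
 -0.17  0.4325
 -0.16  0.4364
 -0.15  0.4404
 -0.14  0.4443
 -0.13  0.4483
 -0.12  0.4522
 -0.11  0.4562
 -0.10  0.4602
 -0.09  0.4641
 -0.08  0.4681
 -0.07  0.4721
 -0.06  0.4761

0.4207

T = 1.5;  σ√T = 0.3062
ln(S/K) + (r + σ²/2)T = ln(316/312) + (0.063 + 0.25²/2)·1.5 = 0.0127 + 0.1414 = 0.1541
d₁ = 0.1541 / 0.3062 = 0.5033 ≈ 0.50
d₂ = d₁ − σ√T = 0.5033 − 0.3062 = 0.1971 ≈ 0.20
Risk-neutral Pr[S_T < K] = N(−d₂) = N(-0.20) = 0.4207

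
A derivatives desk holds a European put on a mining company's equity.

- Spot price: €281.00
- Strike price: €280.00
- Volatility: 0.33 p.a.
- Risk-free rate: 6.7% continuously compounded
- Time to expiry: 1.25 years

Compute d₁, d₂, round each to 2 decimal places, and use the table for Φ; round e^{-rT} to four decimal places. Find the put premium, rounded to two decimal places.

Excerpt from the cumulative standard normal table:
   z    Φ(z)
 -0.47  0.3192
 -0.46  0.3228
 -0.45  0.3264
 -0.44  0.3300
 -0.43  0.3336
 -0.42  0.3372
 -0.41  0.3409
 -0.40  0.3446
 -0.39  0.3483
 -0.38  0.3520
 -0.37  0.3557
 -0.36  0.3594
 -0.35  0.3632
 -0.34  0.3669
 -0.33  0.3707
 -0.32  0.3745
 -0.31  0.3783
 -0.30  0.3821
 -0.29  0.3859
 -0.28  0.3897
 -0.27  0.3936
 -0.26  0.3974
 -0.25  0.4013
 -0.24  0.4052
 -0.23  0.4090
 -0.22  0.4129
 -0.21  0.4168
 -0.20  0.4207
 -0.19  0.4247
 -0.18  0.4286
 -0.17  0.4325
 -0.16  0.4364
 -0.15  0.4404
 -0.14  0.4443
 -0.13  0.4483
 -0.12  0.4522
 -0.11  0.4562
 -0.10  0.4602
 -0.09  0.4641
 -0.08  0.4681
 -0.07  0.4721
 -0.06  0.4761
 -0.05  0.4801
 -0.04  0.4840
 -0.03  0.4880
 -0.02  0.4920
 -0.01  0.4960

€28.88

T = 1.25;  σ√T = 0.3690
ln(S/K) + (r + σ²/2)T = ln(281/280) + (0.067 + 0.33²/2)·1.25 = 0.0036 + 0.1518 = 0.1554
d₁ = 0.1554 / 0.3690 = 0.4211 which rounds to 0.42
d₂ = d₁ − σ√T = 0.4211 − 0.3690 = 0.0522 which rounds to 0.05
exp(−rT) = exp(−0.067·1.25) = 0.9197
N(−d₂) = N(-0.05) = 0.4801;  N(−d₁) = N(-0.42) = 0.3372
P = 280·0.9197·0.4801 − 281·0.3372 = 123.6334 − 94.7532 = 28.8802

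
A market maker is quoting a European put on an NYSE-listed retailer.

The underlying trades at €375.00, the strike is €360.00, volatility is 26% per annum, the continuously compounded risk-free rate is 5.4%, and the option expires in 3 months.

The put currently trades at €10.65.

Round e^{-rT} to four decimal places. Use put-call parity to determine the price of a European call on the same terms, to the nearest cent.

exp(−rT) = exp(−0.054·0.25) = 0.9866
Put-call parity: C − P = S − K·e^(−rT) = 375 − 360·0.9866 = 375 − 355.1760 = 19.8240
C = P + (C − P) = 10.65 + (19.8240) = 30.4740

€30.47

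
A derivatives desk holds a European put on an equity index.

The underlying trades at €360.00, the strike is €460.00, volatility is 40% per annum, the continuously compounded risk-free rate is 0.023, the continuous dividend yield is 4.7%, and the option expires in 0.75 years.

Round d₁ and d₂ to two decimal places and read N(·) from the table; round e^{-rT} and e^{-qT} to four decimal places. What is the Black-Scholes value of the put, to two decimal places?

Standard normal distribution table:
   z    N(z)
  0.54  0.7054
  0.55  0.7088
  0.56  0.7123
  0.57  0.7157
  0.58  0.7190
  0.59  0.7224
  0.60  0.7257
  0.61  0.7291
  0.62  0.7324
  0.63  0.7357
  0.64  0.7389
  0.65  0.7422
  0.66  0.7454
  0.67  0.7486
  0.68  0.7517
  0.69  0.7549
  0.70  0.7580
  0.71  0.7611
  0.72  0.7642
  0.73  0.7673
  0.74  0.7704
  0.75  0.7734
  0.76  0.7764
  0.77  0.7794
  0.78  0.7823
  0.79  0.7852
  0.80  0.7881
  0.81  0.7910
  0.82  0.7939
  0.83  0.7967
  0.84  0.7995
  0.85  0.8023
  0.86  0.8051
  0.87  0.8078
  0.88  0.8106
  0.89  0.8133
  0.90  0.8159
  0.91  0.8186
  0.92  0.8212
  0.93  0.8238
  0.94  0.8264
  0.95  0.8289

€121.40

σ√T = 0.4·√0.75 = 0.3464
d₁ = [ln(360/460) + (0.023 − 0.047 + 0.4²/2)·0.75] / 0.3464 = [-0.2451 + 0.0420] / 0.3464 = -0.5864 → -0.59
d₂ = d₁ − σ√T = -0.5864 − 0.3464 = -0.9328 → -0.93
e^(−qT) = e^(−0.047·0.75) = 0.9654;  e^(−rT) = e^(−0.023·0.75) = 0.9829
N(−d₂) = N(0.93) = 0.8238;  N(−d₁) = N(0.59) = 0.7224
P = 460·0.9829·0.8238 − 360·0.9654·0.7224 = 372.4680 − 251.0658 = 121.4022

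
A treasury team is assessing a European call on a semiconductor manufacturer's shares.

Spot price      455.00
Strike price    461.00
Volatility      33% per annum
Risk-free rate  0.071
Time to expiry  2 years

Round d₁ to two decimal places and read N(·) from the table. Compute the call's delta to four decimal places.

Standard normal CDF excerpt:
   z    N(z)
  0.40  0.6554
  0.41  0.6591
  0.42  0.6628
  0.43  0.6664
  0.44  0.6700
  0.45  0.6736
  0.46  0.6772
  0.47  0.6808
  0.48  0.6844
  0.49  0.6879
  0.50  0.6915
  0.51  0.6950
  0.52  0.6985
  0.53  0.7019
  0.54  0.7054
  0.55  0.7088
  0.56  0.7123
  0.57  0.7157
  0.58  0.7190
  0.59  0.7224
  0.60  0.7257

0.6950

σ√T = 0.33 × 1.4142 = 0.4667
ln(S/K) + (r + σ²/2)T = ln(455/461) + (0.071 + 0.33²/2)·2 = -0.0131 + 0.2509 = 0.2378
d₁ = 0.2378 / 0.4667 = 0.5095 → 0.51
N(d₁) = N(0.51) = 0.6950
Δ_call = N(d₁) = 0.6950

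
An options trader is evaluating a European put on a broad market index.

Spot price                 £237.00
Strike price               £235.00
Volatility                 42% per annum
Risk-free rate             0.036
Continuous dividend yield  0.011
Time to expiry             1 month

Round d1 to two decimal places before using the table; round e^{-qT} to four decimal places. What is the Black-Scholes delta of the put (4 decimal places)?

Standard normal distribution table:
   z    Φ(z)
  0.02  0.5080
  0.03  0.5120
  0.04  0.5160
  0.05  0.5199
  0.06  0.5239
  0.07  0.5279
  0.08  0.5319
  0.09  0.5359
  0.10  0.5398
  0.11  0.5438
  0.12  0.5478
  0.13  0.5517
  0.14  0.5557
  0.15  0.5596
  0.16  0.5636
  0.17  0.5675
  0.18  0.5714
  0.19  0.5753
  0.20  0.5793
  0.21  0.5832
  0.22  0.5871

-0.4400

σ√T = 0.42 × 0.2887 = 0.1212
d₁ = [ln(237/235) + (0.036 − 0.011 + 0.42²/2)·0.08333] / 0.1212 = [0.0085 + 0.0094] / 0.1212 = 0.1477 which rounds to 0.15
N(d₁) = N(0.15) = 0.5596
Δ_put = e^(−qT)·(N(d₁) − 1) = 0.9991·(0.5596 − 1) = -0.4400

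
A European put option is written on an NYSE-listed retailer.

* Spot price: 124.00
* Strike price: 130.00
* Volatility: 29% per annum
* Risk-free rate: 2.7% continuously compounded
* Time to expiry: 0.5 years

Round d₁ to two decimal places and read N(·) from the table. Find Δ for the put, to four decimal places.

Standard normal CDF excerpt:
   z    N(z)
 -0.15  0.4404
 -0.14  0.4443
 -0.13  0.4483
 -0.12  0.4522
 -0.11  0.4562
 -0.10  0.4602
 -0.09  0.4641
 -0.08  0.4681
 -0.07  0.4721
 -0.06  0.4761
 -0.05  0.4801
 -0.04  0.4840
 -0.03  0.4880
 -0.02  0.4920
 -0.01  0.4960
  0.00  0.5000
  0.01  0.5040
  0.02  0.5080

T = 0.5;  σ√T = 0.2051
ln(S/K) + (r + σ²/2)T = ln(124/130) + (0.027 + 0.29²/2)·0.5 = -0.0473 + 0.0345 = -0.0127
d₁ = -0.0127 / 0.2051 = -0.0621 which rounds to -0.06
N(d₁) = N(-0.06) = 0.4761
Δ_put = N(d₁) − 1 = 0.4761 − 1 = -0.5239

-0.5239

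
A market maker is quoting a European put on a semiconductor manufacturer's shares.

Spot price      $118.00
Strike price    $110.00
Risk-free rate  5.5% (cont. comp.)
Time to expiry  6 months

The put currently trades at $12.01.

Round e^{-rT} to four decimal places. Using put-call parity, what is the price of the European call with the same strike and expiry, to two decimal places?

e^(−rT) = e^(−0.055·0.5) = 0.9729
Put-call parity: C − P = S − K·e^(−rT) = 118 − 110·0.9729 = 118 − 107.0190 = 10.9810
C = P + (C − P) = 12.01 + (10.9810) = 22.9910

$22.99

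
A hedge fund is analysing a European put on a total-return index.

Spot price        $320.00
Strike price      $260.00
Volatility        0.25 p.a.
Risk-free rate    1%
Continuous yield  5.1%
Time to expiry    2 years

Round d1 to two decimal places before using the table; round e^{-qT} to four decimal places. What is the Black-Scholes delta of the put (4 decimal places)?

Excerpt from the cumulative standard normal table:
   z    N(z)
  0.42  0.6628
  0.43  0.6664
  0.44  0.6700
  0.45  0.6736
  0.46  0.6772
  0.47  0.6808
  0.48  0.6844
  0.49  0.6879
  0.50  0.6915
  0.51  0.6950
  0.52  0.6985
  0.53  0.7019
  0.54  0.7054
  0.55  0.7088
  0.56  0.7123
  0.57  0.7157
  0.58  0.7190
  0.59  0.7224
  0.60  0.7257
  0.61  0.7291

σ√T = 0.25 × 1.4142 = 0.3536
d₁ = [ln(320/260) + (0.01 − 0.051 + ½·0.25²)·2] / (σ√T) = (0.2076 − 0.0195) / 0.3536 = 0.5321 ≈ 0.53
N(d₁) = N(0.53) = 0.7019
Δ_put = exp(−qT)·(N(d₁) − 1) = 0.9030·(0.7019 − 1) = -0.2692

-0.2692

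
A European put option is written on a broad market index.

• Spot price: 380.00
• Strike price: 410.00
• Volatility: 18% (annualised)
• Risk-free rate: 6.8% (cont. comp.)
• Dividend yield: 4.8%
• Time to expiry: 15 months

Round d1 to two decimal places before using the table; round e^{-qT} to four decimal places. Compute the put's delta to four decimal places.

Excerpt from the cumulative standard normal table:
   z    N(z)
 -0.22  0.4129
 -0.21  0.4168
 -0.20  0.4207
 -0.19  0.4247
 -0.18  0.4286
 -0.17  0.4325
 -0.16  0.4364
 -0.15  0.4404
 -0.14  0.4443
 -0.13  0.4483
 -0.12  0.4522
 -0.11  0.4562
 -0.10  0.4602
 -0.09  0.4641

T = 1.25;  σ√T = 0.2012
d₁ = [ln(380/410) + (0.068 − 0.048 + ½·0.18²)·1.25] / (σ√T) = (-0.0760 + 0.0453) / 0.2012 = -0.1527 → -0.15
N(d₁) = N(-0.15) = 0.4404
Δ_put = e^(−qT)·(N(d₁) − 1) = 0.9418·(0.4404 − 1) = -0.5270

-0.5270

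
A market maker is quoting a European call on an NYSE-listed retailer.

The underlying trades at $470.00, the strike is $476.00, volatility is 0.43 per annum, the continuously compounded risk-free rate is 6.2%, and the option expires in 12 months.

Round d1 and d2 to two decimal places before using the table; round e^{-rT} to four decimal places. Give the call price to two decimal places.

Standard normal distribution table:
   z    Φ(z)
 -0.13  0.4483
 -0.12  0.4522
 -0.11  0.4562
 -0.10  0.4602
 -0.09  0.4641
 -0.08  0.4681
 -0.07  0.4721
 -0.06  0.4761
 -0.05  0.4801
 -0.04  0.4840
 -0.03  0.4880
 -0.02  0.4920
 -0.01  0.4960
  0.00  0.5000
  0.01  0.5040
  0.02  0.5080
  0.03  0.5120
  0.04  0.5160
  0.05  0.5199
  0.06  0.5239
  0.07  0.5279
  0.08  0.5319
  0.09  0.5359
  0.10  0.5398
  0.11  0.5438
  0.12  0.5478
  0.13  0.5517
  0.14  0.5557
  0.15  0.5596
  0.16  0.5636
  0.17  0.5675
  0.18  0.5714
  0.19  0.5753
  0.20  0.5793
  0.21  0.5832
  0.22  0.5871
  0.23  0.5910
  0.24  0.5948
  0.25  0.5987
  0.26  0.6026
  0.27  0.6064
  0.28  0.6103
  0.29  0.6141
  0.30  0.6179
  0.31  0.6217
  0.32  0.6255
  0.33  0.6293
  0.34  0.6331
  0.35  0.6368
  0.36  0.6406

$89.88

σ√T = 0.43 × 1.0000 = 0.4300
ln(S/K) + (r + σ²/2)T = ln(470/476) + (0.062 + 0.43²/2)·1 = -0.0127 + 0.1544 = 0.1418
d₁ = 0.1418 / 0.4300 = 0.3297 → 0.33
d₂ = d₁ − σ√T = 0.3297 − 0.4300 = -0.1003 → -0.10
exp(−rT) = exp(−0.062·1) = 0.9399
N(d₁) = N(0.33) = 0.6293;  N(d₂) = N(-0.10) = 0.4602
C = 470·0.6293 − 476·0.9399·0.4602 = 295.7710 − 205.8900 = 89.8810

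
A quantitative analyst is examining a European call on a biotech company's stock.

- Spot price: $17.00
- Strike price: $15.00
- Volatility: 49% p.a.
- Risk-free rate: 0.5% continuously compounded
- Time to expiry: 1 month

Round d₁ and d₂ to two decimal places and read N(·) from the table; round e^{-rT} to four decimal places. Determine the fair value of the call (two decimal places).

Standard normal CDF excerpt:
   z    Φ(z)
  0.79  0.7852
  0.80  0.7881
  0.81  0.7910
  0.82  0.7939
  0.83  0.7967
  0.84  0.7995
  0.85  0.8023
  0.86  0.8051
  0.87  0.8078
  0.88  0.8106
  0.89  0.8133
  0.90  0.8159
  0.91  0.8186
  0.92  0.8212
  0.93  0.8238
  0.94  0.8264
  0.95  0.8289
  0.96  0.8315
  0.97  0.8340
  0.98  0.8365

σ√T = 0.49 × 0.2887 = 0.1415
d₁ = [ln(17/15) + (0.005 + 0.49²/2)·0.08333] / 0.1415 = [0.1252 + 0.0104] / 0.1415 = 0.9585 → 0.96
d₂ = d₁ − σ√T = 0.9585 − 0.1415 = 0.8171 → 0.82
exp(−rT) = exp(−0.005·0.08333) = 0.9996
N(d₁) = N(0.96) = 0.8315;  N(d₂) = N(0.82) = 0.7939
C = 17·0.8315 − 15·0.9996·0.7939 = 14.1355 − 11.9037 = 2.2318

$2.23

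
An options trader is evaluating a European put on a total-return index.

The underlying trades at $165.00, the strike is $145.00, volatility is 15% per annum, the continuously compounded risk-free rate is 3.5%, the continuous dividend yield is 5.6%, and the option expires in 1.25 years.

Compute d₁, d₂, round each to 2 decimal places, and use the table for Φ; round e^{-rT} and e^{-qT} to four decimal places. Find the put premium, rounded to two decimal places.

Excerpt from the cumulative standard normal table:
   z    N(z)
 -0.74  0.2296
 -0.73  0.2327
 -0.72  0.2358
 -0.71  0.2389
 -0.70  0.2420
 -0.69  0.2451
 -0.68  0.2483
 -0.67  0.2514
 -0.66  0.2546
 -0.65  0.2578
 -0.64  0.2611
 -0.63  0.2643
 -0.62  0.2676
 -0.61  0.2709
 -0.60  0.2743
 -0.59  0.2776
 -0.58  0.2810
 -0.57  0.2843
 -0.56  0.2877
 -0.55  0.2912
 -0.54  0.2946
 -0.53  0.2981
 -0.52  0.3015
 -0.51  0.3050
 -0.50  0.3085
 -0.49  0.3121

σ√T = 0.15 × 1.1180 = 0.1677
ln(S/K) + (r − q + σ²/2)T = ln(165/145) + (0.035 − 0.056 + 0.15²/2)·1.25 = 0.1292 − 0.0122 = 0.1170
d₁ = 0.1170 / 0.1677 = 0.6978 which rounds to 0.70
d₂ = d₁ − σ√T = 0.6978 − 0.1677 = 0.5301 which rounds to 0.53
exp(−qT) = exp(−0.056·1.25) = 0.9324;  exp(−rT) = exp(−0.035·1.25) = 0.9572
P = 145·0.9572·N(-0.53) − 165·0.9324·N(-0.70) = 145·0.9572·0.2981 − 165·0.9324·0.2420 = 41.3745 − 37.2307 = 4.1438

$4.14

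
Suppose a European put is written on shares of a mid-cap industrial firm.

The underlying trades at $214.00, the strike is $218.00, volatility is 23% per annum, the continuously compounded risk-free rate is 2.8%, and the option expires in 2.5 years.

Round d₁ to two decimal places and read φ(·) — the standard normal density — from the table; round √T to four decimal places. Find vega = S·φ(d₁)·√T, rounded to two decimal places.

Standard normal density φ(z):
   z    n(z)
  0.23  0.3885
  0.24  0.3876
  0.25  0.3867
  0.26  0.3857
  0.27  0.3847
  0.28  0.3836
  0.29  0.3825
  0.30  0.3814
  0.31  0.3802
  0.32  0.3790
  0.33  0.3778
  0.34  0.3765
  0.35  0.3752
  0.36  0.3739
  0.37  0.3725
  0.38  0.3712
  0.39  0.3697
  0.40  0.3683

T = 2.5;  σ√T = 0.3637
d₁ = [ln(214/218) + (0.028 + 0.23²/2)·2.5] / 0.3637 = [-0.0185 + 0.1361] / 0.3637 = 0.3234 → 0.32
√T = √2.5 = 1.5811
φ(d₁) = φ(0.32) = 0.3790
vega = S·φ(d₁)·√T = 214·0.3790·1.5811 = 128.2367

128.24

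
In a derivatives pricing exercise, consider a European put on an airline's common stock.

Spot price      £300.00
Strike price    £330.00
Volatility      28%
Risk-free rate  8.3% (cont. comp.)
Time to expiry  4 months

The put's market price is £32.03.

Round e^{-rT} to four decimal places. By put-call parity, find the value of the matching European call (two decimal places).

e^(−rT) = e^(−0.083·0.3333) = 0.9727
Put-call parity: C − P = S − K·e^(−rT) = 300 − 330·0.9727 = 300 − 320.9910 = -20.9910
C = P + (C − P) = 32.03 + (-20.9910) = 11.0390

£11.04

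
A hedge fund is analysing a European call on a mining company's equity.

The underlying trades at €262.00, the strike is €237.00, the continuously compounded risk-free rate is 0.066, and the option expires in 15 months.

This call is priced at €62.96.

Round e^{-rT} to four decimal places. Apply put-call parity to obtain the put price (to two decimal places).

exp(−rT) = exp(−0.066·1.25) = 0.9208
Put-call parity: C − P = S − K·e^(−rT) = 262 − 237·0.9208 = 262 − 218.2296 = 43.7704
P = C − (C − P) = 62.96 − (43.7704) = 19.1896

€19.19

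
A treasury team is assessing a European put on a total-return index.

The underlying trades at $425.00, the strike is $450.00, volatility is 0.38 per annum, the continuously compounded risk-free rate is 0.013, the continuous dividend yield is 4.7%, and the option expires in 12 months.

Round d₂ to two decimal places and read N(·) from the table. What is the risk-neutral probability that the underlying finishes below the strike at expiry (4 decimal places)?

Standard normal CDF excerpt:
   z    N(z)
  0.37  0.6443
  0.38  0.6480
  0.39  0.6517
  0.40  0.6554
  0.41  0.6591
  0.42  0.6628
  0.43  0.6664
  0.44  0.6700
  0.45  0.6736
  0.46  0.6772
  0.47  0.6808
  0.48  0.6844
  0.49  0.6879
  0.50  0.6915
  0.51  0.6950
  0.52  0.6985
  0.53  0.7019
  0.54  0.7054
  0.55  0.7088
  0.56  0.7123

0.6664

σ√T = 0.38·√1 = 0.3800
ln(S/K) + (r − q + σ²/2)T = ln(425/450) + (0.013 − 0.047 + 0.38²/2)·1 = -0.0572 + 0.0382 = -0.0190
d₁ = -0.0190 / 0.3800 = -0.0499 ⇒ -0.05
d₂ = d₁ − σ√T = -0.0499 − 0.3800 = -0.4299 ⇒ -0.43
Pr(exercise) under Q = N(−d₂) = N(0.43) = 0.6664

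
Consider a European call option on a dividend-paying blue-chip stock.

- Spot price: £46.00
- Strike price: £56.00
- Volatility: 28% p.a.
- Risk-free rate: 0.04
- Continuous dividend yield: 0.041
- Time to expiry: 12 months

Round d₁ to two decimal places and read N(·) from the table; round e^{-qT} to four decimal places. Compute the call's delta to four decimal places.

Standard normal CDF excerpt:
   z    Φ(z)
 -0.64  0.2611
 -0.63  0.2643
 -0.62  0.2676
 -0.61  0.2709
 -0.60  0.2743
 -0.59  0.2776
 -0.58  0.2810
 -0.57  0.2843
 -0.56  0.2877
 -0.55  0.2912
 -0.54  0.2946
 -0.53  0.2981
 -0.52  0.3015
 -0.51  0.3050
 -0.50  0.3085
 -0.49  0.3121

σ√T = 0.28·√1 = 0.2800
ln(S/K) + (r − q + σ²/2)T = ln(46/56) + (0.04 − 0.041 + 0.28²/2)·1 = -0.1967 + 0.0382 = -0.1585
d₁ = -0.1585 / 0.2800 = -0.5661 → -0.57
N(d₁) = N(-0.57) = 0.2843
Δ_call = e^(−qT)·N(d₁) = 0.9598·0.2843 = 0.2729

0.2729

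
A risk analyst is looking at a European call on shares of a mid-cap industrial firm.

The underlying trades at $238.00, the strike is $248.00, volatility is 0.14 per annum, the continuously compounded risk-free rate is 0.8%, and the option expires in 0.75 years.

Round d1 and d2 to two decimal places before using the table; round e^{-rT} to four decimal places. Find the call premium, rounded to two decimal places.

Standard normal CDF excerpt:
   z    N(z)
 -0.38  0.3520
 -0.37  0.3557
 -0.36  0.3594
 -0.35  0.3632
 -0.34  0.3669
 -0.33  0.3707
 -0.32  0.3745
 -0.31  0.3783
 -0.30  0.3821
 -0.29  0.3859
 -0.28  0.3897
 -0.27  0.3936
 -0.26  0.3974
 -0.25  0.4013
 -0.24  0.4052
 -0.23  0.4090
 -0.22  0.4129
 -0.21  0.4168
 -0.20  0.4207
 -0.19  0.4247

$7.81

σ√T = 0.14 × 0.8660 = 0.1212
d₁ = [ln(238/248) + (0.008 + 0.14²/2)·0.75] / 0.1212 = [-0.0412 + 0.0134] / 0.1212 = -0.2294 which rounds to -0.23
d₂ = d₁ − σ√T = -0.2294 − 0.1212 = -0.3506 which rounds to -0.35
exp(−rT) = exp(−0.008·0.75) = 0.9940
C = 238·N(-0.23) − 248·0.9940·N(-0.35) = 238·0.4090 − 248·0.9940·0.3632 = 97.3420 − 89.5332 = 7.8088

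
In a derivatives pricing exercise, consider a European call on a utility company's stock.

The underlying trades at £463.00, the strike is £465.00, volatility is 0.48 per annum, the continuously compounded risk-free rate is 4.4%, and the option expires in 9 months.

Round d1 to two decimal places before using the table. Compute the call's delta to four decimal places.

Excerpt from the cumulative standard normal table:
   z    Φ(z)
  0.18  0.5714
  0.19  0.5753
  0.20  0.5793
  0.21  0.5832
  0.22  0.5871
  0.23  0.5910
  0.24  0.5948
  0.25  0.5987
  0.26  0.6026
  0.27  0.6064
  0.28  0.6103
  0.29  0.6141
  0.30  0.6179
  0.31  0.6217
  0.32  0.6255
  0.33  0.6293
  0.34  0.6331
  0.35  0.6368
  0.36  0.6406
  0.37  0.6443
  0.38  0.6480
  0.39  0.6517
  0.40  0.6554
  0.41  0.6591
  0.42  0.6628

0.6103

T = 0.75;  σ√T = 0.4157
d₁ = [ln(463/465) + (0.044 + 0.48²/2)·0.75] / 0.4157 = [-0.0043 + 0.1194] / 0.4157 = 0.2769 ≈ 0.28
N(d₁) = N(0.28) = 0.6103
Δ_call = N(d₁) = 0.6103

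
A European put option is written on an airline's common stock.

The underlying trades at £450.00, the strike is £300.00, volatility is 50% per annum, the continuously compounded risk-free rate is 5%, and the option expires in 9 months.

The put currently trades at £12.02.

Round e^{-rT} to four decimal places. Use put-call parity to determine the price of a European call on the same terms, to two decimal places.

exp(−rT) = exp(−0.05·0.75) = 0.9632
Put-call parity: C − P = S − K·e^(−rT) = 450 − 300·0.9632 = 450 − 288.9600 = 161.0400
C = P + (C − P) = 12.02 + (161.0400) = 173.0600

£173.06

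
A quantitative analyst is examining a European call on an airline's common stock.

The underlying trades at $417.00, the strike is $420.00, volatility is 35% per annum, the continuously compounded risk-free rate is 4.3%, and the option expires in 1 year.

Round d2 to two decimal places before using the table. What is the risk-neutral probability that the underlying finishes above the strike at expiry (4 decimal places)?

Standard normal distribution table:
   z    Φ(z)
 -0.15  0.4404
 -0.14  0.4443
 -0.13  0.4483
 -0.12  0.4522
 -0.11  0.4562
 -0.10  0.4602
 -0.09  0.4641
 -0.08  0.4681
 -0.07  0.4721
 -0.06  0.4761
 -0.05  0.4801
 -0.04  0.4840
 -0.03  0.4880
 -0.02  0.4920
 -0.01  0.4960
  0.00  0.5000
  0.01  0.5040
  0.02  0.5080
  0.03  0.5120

0.4721

σ√T = 0.35 × 1.0000 = 0.3500
d₁ = [ln(417/420) + (0.043 + 0.35²/2)·1] / 0.3500 = [-0.0072 + 0.1042] / 0.3500 = 0.2774 ⇒ 0.28
d₂ = d₁ − σ√T = 0.2774 − 0.3500 = -0.0726 ⇒ -0.07
Pr(exercise) under Q = N(d₂) = 0.4721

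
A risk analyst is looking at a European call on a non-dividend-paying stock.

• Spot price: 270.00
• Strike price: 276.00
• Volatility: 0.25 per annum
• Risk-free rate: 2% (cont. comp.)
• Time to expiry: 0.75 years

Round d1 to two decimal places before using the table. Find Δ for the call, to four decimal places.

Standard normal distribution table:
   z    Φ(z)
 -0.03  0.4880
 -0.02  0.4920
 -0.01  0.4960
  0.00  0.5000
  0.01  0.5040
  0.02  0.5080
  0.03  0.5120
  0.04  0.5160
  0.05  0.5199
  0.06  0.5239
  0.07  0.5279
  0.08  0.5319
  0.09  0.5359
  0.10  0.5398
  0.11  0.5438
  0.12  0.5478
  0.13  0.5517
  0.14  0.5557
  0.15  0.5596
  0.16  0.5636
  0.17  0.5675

0.5319

σ√T = 0.25 × 0.8660 = 0.2165
d₁ = [ln(270/276) + (0.02 + 0.25²/2)·0.75] / 0.2165 = [-0.0220 + 0.0384] / 0.2165 = 0.0760 ⇒ 0.08
N(d₁) = N(0.08) = 0.5319
Δ_call = N(d₁) = 0.5319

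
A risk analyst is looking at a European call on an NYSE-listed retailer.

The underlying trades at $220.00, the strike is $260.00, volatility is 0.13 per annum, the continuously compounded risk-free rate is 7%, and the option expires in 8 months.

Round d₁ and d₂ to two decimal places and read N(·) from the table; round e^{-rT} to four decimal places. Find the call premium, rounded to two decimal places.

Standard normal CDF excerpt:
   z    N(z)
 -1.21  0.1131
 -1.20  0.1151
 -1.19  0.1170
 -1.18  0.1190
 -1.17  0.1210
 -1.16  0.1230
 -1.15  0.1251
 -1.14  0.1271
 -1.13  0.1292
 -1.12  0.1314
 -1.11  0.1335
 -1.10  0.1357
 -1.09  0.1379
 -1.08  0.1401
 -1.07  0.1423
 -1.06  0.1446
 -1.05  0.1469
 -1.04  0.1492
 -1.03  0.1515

$1.79

σ√T = 0.13·√0.6667 = 0.1061
d₁ = [ln(220/260) + (0.07 + 0.13²/2)·0.6667] / 0.1061 = [-0.1671 + 0.0523] / 0.1061 = -1.0811 ⇒ -1.08
d₂ = d₁ − σ√T = -1.0811 − 0.1061 = -1.1873 ⇒ -1.19
exp(−rT) = exp(−0.07·0.6667) = 0.9544
N(d₁) = N(-1.08) = 0.1401;  N(d₂) = N(-1.19) = 0.1170
C = 220·0.1401 − 260·0.9544·0.1170 = 30.8220 − 29.0328 = 1.7892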